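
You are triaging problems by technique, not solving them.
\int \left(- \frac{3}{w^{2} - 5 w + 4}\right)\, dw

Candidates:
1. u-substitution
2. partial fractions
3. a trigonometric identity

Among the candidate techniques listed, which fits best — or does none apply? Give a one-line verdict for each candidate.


Verdict: partial fractions — the bottom factors while the top stays lower-degree — split into simple fractions and integrate piece by piece.
- u-substitution: no subexpression of the integrand pairs with its own derivative as a factor — individual terms may offer their own substitutions, but any change of variable covering the whole integral would have to be constructed from outside the expression.
- partial fractions: applicable, and directly so.
- a trigonometric identity — with no trigonometric functions present, identity rewriting has no target.


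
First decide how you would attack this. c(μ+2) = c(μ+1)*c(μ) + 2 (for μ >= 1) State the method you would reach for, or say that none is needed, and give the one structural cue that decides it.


Diagnosis: no special technique — nonlinear feedback in the recursion rules out every root- or factor-based technique.


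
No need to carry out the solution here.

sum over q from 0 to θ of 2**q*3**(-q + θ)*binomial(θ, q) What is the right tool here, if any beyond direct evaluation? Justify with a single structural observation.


Best approach: the binomial theorem — binomial(θ, q) weighting matched powers of 2 and 3 is the expanded form of (2 + 3)^θ — fold it back up.


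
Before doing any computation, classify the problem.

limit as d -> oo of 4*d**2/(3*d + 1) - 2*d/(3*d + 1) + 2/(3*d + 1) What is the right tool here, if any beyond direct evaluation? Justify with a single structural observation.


Best approach: dominant-term comparison — divide by the highest power of d present: lower-order terms vanish and the dominant ratio remains. Differentiating the expression as a single quotient would eventually settle it as well; matching dominant growth settles it immediately.


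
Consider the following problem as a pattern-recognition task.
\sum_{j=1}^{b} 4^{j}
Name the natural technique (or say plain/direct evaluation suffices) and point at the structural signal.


Verdict: the geometric series formula — the ratio of consecutive terms is the constant 4, independent of the index — a geometric sum.


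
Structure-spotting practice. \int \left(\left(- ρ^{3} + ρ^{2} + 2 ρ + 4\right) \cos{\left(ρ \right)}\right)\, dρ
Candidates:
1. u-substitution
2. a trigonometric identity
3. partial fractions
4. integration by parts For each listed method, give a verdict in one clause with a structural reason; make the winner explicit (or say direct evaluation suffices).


Diagnosis: integration by parts — the integrand splits as - ρ^{3} + ρ^{2} + 2 ρ + 4 times \cos{\left(ρ \right)} — repeatedly differentiating the polynomial part kills it, which is the parts ladder.
- u-substitution: no subexpression of the integrand pairs with its own derivative as a factor — individual terms may offer their own substitutions, but any change of variable covering the whole integral would have to be constructed from outside the expression.
- a trigonometric identity — there is no trigonometric structure whose rewriting would simplify the integrand.
- partial fractions — there is no rational-function structure to decompose.
- integration by parts — a fit — the right tool for this form.


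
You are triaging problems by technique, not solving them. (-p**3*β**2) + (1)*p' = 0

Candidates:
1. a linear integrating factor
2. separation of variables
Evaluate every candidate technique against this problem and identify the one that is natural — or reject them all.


Verdict: separation of variables — separating collects all p-dependence with the derivative and leaves all β-dependence opposite: variables separate.
- a linear integrating factor: the unknown enters nonlinearly (through a power, a denominator, or a transcendental function), which the linear integrating-factor recipe cannot absorb as-is — any repair would come from a preliminary substitution, not the factor.
- separation of variables: applicable, and directly so.


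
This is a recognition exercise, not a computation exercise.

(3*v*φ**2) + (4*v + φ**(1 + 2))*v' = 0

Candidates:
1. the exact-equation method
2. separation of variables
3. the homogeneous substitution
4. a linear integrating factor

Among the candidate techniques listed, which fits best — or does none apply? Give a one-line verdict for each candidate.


Technique: the exact-equation method — equality of cross partials is the green light — assemble the potential function term by term.
- the exact-equation method: a fit — the right tool for this form.
- separation of variables — no division isolates the independent variable from the unknown.
- the homogeneous substitution: the slope changes under joint rescaling, failing the degree-zero test.
- a linear integrating factor — the unknown enters nonlinearly (through a power, a denominator, or a transcendental function), which the linear integrating-factor recipe cannot absorb as-is — any repair would come from a preliminary substitution, not the factor.


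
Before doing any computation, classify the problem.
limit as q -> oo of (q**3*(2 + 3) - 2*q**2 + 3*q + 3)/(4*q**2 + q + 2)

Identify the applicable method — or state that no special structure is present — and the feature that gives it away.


Method: dominant-term comparison — growth-rate triage: the leading powers of q decide the limit, everything else is noise. Viewed as a single quotient this is an ∞/∞ form — an at-infinity application of l'Hôpital's rule would also resolve it; comparing leading growth reads the answer without differentiating.


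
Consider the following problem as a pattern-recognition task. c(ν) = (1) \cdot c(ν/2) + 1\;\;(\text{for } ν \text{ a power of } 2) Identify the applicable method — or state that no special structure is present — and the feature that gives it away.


Technique: the master substitution — treat m = log base 2 of ν as the new clock: one recursion step advances m by one while ν scales by 2.


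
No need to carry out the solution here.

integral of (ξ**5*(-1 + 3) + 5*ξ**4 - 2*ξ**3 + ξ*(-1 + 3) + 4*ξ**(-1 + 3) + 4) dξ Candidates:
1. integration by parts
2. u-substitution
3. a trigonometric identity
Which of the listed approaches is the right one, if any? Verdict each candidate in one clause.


Technique: no special technique — a term-by-term power-rule job in ξ; no substitution or rearrangement earns its keep here.
- integration by parts — parts would only shuffle a directly integrable integrand.
- u-substitution: any workable substitution here is cosmetic — the integrand is already in directly integrable form.
- a trigonometric identity — no sine or cosine appears, so there is nothing for a trigonometric identity to act on.


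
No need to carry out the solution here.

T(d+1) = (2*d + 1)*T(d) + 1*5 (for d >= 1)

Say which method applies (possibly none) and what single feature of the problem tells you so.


Best approach: a summation factor — with the index-dependent coefficient 2*d + 1, dividing by the cumulative product turns the left side into a pure difference.


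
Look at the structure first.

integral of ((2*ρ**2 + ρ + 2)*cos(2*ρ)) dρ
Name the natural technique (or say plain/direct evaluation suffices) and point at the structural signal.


Technique: integration by parts — a polynomial factor 2*ρ**2 + ρ + 2 multiplies cos(2*ρ); differentiating 2*ρ**2 + ρ + 2 lowers its degree while cos(2*ρ) integrates cleanly, so parts wins.


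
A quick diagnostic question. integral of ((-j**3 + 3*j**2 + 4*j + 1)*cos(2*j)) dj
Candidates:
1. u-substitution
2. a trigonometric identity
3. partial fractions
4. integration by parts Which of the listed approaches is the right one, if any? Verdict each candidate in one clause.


Method: integration by parts — a polynomial -j**3 + 3*j**2 + 4*j + 1 against the kernel cos(2*j) is the signature bounded-ladder case for integration by parts.
- u-substitution — no subexpression of the integrand pairs with its own derivative as a factor — individual terms may offer their own substitutions, but any change of variable covering the whole integral would have to be constructed from outside the expression.
- a trigonometric identity: neither the even-power reduction nor the product-to-sum identity applies to this structure.
- partial fractions: there is no rational-function structure to decompose.
- integration by parts: a fit — the right tool for this form.


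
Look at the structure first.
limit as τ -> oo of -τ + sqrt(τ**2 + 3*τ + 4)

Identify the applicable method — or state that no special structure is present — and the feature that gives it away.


Method: conjugate multiplication — the difference sqrt(τ**2 + 3*τ + 4) - τ is an ∞ − ∞ stalemate; its conjugate partner breaks the tie.


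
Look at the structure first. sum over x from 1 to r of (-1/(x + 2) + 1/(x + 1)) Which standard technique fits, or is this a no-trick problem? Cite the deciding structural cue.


Method: telescoping — a difference of consecutive values of one function (1/(x + 1) at one index and the next) — telescoping by construction.


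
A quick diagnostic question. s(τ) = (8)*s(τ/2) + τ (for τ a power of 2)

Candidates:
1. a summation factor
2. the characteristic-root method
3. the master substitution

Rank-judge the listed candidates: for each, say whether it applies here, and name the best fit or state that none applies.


Technique: the master substitution — the argument contracts 2-fold per step: reindex τ exponentially and solve the linear recurrence in the new index.
- a summation factor — the recursion divides its index rather than shifting it — there is no previous-term chain for a summation factor to telescope.
- the characteristic-root method — the recursion divides its index rather than shifting it — outside the constant-shift family the root method covers.
- the master substitution — yes — fits the structure here.


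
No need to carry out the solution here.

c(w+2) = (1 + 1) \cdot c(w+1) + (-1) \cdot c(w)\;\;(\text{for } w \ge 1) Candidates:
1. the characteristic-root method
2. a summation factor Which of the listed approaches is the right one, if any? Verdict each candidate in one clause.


Diagnosis: the characteristic-root method — linear, homogeneous, constant coefficients: solutions of the form r^w exist — find the roots of the characteristic polynomial.
- the characteristic-root method: applicable, and directly so.
- a summation factor — the recurrence reaches back more than one step, outside the first-order family a summation factor normalizes.


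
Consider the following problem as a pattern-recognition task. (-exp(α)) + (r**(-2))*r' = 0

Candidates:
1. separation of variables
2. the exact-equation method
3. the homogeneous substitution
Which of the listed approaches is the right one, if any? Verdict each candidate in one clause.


Verdict: separation of variables — all dependence on the two variables factors apart, the defining separable shape.
- separation of variables: applies; the problem has the shape this method handles.
- the exact-equation method: with no real cross-dependence between the variables, the exact-equation machinery is a detour rather than the natural reading.
- the homogeneous substitution: the slope does not depend on the ratio of the variables alone.


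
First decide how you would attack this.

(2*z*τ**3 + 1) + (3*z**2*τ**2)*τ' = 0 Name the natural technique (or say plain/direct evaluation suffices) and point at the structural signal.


Diagnosis: the exact-equation method — check exactness first: here it holds (2*z*τ**3 + 1, 3*z**2*τ**2 have matching cross partials), so no integrating factor is needed.


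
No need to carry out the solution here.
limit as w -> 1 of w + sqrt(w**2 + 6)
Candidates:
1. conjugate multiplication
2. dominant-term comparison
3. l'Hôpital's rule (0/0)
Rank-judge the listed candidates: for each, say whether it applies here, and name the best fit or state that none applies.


Method: no special technique — no vanishing denominator and no indeterminate clash at the point — evaluation is immediate.
- conjugate multiplication — multiplying by a conjugate would not remove any indeterminacy here.
- dominant-term comparison: this is not a rational comparison of growth rates at infinity.
- l'Hôpital's rule (0/0): substituting the point produces a determinate value, not a 0 over 0 clash.


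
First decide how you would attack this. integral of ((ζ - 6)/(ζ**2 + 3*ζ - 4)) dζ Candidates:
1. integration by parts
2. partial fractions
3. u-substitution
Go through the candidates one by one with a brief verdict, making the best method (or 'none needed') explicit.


Verdict: partial fractions — the bottom factors while the top stays lower-degree — split into simple fractions and integrate piece by piece.
- integration by parts — no split into a nonconstant polynomial times one of the standard kernels — exp, sine, or cosine of a linear argument, or a logarithm — applies here.
- partial fractions: applies; the problem has the shape this method handles.
- u-substitution — no subexpression of the integrand serves as a whole-integral substitution inner — individual terms may offer their own, but none carries its derivative as a factor of the full integrand; a working change of variable would have to be constructed from outside the expression.


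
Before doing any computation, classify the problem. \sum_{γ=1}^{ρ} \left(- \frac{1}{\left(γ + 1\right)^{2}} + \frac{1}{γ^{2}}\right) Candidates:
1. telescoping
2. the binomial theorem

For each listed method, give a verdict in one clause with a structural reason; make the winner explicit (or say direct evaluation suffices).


Best approach: telescoping — spot the paired structure — each term adds \frac{1}{γ^{2}} and subtracts its successor value, which the next term restores: the definition of a telescoping chain.
- telescoping: applies; the problem has the shape this method handles.
- the binomial theorem: no binomial coefficients pair up with complementary powers here.


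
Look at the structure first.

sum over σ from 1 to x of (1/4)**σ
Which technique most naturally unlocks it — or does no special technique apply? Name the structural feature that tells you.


Technique: the geometric series formula — check a ratio of consecutive terms: it is 1/4, independent of the index, so the geometric formula closes the sum.


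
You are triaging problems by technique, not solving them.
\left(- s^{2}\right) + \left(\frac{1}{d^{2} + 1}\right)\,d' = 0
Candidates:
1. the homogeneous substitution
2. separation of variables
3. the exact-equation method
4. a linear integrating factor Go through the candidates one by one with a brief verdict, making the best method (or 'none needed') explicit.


Method: separation of variables — one side of the product carries the independent variable, the other the unknown — the textbook separation shape.
- the homogeneous substitution: the slope is not a function of the ratio of the variables alone.
- separation of variables — applies; the problem has the shape this method handles.
- the exact-equation method: with no real cross-dependence between the variables, the exact-equation machinery is a detour rather than the natural reading.
- a linear integrating factor — a nonlinear term in the unknown puts this outside the integrating-factor template.


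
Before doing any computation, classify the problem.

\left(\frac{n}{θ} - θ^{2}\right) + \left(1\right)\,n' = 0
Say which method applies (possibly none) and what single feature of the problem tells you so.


Method: a linear integrating factor — the unknown enters only to the first power against a nonzero forcing term — the integrating-factor template applies directly.


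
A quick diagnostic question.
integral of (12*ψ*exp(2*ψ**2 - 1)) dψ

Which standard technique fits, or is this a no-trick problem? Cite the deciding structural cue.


Diagnosis: u-substitution — structure check: outer function, inner expression 2*ψ**2 - 1, inner derivative as a factor — the classic u = 2*ψ**2 - 1 pattern.


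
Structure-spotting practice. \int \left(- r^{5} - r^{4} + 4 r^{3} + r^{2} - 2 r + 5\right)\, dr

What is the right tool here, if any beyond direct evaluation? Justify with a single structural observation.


Technique: no special technique — every term is a constant multiple of a power of r; term-wise power-rule integration needs no preliminary transformation.


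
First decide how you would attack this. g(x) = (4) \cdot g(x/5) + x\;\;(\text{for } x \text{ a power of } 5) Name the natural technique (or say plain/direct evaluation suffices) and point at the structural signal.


Verdict: the master substitution — the argument contracts 5-fold per step: reindex x exponentially and solve the linear recurrence in the new index.


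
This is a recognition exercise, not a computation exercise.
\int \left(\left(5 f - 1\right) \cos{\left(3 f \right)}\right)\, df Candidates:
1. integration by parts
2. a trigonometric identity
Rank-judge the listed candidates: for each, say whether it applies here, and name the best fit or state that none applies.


Diagnosis: integration by parts — 5 f - 1 dies after finitely many derivatives while \cos{\left(3 f \right)} cycles under integration — the tabular/parts setup.
- integration by parts — applicable, and directly so.
- a trigonometric identity: no identity rewrites this into an easier trigonometric form.


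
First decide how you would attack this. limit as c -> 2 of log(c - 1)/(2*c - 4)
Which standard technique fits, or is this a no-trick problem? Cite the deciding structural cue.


Technique: l'Hôpital's rule (0/0) — both numerator and denominator vanish at 2: the genuine 0/0 indeterminate that l'Hôpital exists for. A first-order expansion at the point is an equally standard path; the rule packages it.


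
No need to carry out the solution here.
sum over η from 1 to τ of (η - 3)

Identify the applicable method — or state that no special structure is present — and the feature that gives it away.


Technique: no special technique — with only polynomial terms in η present, the classical sum-of-powers identities are all you need.


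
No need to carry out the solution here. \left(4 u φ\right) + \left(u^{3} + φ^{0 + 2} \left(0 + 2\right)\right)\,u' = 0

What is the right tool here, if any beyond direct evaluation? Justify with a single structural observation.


Diagnosis: the exact-equation method — because the two cross partials coincide, the form is conservative as written — recover its potential in (φ, u).


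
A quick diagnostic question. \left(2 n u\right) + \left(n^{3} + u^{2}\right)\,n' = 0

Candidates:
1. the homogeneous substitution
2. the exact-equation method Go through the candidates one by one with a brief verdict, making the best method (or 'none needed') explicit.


Best approach: the exact-equation method — because the two cross partials coincide, the form is conservative as written — recover its potential in (u, n).
- the homogeneous substitution: rescaling both variables together changes the slope, so no ratio substitution collapses it.
- the exact-equation method — a fit — the right tool for this form.


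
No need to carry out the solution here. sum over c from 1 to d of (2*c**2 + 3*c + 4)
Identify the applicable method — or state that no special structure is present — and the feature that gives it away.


Verdict: no special technique — this is bookkeeping, not technique: standard formulas for sums of constant-multiple powers of c apply termwise.


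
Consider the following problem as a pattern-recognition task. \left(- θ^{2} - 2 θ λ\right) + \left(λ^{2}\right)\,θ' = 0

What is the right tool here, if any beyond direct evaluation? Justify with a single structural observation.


Diagnosis: the homogeneous substitution — solved for the derivative, the right side is unchanged under scaling λ and θ together — it depends only on the ratio θ/λ, so substitute a single ratio variable. A Bernoulli substitution is a fair alternative on this equation directly; the homogeneous reading takes it as given.


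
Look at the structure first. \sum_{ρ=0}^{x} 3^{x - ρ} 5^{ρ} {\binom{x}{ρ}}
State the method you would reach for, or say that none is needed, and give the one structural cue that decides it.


Method: the binomial theorem — binomial coefficients against complementary powers of 5 and 3: recognize the binomial expansion and resum.


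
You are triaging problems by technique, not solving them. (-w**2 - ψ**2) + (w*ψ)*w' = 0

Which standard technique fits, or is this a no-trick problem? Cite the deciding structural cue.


Method: the homogeneous substitution — solved for the derivative, the right side is unchanged under scaling ψ and w together — it depends only on the ratio w/ψ, so substitute a single ratio variable. This doubles as a Bernoulli equation in the unknown as written; the homogeneous route needs no setup at all.


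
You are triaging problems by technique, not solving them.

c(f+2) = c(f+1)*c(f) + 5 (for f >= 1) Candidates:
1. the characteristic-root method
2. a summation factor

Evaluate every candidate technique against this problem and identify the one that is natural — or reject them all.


Technique: no special technique — the recurrence is nonlinear in the sequence terms; no linear-recurrence method fits it as written — one iterates or studies it directly.
- the characteristic-root method: nonlinearity rules out exponential-mode superposition from the start.
- a summation factor: no summation factor applies — the rule is not linear in the sequence values.


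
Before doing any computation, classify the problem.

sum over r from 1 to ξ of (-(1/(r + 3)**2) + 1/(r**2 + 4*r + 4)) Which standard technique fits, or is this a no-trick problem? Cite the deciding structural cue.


Method: telescoping — spot the paired structure — each term adds 1/(r**2 + 4*r + 4) and subtracts its successor value, which the next term restores: the definition of a telescoping chain.


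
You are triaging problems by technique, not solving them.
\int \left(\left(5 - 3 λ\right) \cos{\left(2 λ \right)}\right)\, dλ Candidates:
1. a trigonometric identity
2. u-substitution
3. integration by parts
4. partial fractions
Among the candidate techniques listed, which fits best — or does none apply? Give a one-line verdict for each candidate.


Diagnosis: integration by parts — 5 - 3 λ dies after finitely many derivatives while \cos{\left(2 λ \right)} cycles under integration — the tabular/parts setup.
- a trigonometric identity: there is no trigonometric structure whose rewriting would simplify the integrand.
- u-substitution — no subexpression of the integrand serves as a whole-integral substitution inner — individual terms may offer their own, but none carries its derivative as a factor of the full integrand; a working change of variable would have to be constructed from outside the expression.
- integration by parts — yes — fits the structure here.
- partial fractions: there is no rational-function structure to decompose.


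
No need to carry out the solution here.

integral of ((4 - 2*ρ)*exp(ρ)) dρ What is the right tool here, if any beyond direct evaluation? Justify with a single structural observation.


Method: integration by parts — a polynomial 4 - 2*ρ against the kernel exp(ρ) is the signature bounded-ladder case for integration by parts.


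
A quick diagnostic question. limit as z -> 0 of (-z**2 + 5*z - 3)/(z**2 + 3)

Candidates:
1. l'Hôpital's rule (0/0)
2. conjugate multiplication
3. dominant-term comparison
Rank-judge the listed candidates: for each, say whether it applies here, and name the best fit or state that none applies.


Verdict: no special technique — no vanishing denominator and no indeterminate clash at the point — evaluation is immediate.
- l'Hôpital's rule (0/0) — substituting the point gives a finite value outright — there is no indeterminate clash to repair.
- conjugate multiplication — no difference of divergent radicals appears, so rationalizing has nothing to cancel.
- dominant-term comparison — no ranking of term growth rates resolves the limit here.


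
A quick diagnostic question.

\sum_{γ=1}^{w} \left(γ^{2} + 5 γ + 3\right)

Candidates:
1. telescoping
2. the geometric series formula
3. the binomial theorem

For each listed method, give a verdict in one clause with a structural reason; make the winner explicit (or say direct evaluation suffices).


Best approach: no special technique — recognize the absence of structure: constant-multiple powers of γ summed plainly, no special method required.
- telescoping — writing out consecutive terms as given produces no pairwise cancellation.
- the geometric series formula — dividing successive terms gives an index-dependent quantity, not a constant.
- the binomial theorem: there is no sum-raised-to-a-power identity hiding in these terms.


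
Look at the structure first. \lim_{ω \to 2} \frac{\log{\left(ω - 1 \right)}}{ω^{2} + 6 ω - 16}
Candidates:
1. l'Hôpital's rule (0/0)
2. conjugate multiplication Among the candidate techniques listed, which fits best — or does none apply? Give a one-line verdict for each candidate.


Best approach: l'Hôpital's rule (0/0) — both numerator and denominator vanish at 2: the genuine 0/0 indeterminate that l'Hôpital exists for. Expanding numerator and denominator to first order gives the same value — the rule automates exactly that.
- l'Hôpital's rule (0/0) — yes, a natural case for it.
- conjugate multiplication — no difference of divergent radicals appears, so rationalizing has nothing to cancel.


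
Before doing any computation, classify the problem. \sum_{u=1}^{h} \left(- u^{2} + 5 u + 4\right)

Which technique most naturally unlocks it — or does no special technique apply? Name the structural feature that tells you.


Technique: no special technique — the summand is a plain polynomial in u (expanding first if it arrives factored); standard power-sum formulas evaluate it term by term.


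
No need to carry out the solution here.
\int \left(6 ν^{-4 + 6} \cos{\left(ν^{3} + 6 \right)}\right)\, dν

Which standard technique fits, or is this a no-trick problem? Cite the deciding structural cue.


Diagnosis: u-substitution — collected, the integrand has one factor that is, up to a constant, the derivative of an inner expression the rest depends on — substitute for that inner expression.


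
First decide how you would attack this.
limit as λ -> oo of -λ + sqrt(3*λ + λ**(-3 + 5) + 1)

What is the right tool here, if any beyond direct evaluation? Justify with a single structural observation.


Best approach: conjugate multiplication — infinity minus infinity with a radical in play — multiply by the conjugate so the divergences of sqrt(3*λ + λ**(-3 + 5) + 1) and λ annihilate.


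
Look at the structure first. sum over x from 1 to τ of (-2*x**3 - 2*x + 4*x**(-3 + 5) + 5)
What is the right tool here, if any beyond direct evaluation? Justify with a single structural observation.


Method: no special technique — no cancellation, no constant ratio, no binomial weights — just polynomial terms summed directly.


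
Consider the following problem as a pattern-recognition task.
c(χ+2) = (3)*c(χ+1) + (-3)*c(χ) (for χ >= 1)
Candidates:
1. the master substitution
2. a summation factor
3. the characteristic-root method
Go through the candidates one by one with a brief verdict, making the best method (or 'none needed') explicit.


Method: the characteristic-root method — fixed numeric weights on consecutive terms and no forcing term added: the root method in its home territory.
- the master substitution — the recursive argument is a shift of the index, not a fixed fraction of it.
- a summation factor — a summation factor telescopes one-step recursions; this one carries higher-order memory.
- the characteristic-root method — a fit — the right tool for this form.


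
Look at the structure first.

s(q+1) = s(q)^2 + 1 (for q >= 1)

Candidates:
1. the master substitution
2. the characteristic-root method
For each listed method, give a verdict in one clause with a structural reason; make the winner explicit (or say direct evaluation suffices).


Best approach: no special technique — the new term depends nonlinearly on the old ones, which disqualifies every superposition-based technique.
- the master substitution — the recursion shifts the index rather than dividing it.
- the characteristic-root method — nonlinearity rules out exponential-mode superposition from the start.


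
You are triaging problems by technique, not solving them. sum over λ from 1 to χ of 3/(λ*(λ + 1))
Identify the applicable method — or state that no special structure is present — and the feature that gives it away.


Technique: telescoping — 3/(λ*(λ + 1)) is a collapsed telescope: expand it into simple fractions to see the cancellation.


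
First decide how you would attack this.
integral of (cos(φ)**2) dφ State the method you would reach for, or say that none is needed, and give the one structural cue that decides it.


Verdict: a trigonometric identity — apply power reduction to cos(φ)**2; each application halves the trigonometric degree.


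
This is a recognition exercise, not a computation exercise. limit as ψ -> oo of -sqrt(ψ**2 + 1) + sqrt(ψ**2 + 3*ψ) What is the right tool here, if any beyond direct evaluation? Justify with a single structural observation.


Best approach: conjugate multiplication — an infinity-minus-infinity difference with a surviving radical — multiply by the conjugate to cancel the divergence.


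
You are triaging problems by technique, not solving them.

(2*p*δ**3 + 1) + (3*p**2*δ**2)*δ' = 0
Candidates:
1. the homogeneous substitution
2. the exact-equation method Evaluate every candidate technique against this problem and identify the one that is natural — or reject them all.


Verdict: the exact-equation method — d/dδ of 2*p*δ**3 + 1 equals d/dp of 3*p**2*δ**2: the form is a total differential of one potential — integrate it exactly.
- the homogeneous substitution — the slope does not depend on the ratio of the variables alone.
- the exact-equation method — applicable, and directly so.


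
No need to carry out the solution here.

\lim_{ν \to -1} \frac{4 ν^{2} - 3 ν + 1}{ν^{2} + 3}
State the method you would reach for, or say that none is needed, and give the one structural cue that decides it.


Verdict: no special technique — nothing blocks direct substitution at -1: plug in and finish.


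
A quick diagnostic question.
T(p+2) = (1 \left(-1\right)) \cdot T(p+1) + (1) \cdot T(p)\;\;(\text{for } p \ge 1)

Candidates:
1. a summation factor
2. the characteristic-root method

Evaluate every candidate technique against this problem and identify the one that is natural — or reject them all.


Diagnosis: the characteristic-root method — no index-dependence in the weights and nothing inhomogeneous: classic characteristic-equation setup.
- a summation factor — a summation factor telescopes one-step recursions; this one carries higher-order memory.
- the characteristic-root method — a fit — the right tool for this form.


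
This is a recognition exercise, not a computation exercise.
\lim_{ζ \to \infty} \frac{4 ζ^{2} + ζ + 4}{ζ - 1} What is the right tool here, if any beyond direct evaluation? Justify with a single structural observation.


Technique: dominant-term comparison — divide by the highest power of ζ present: lower-order terms vanish and the dominant ratio remains. Differentiating the expression as a single quotient would eventually settle it as well; matching dominant growth settles it immediately.


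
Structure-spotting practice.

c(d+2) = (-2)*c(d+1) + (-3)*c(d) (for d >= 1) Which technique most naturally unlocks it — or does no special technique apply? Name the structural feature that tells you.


Verdict: the characteristic-root method — this is the constant-coefficient homogeneous case — the whole solution in d reduces to a polynomial's roots.


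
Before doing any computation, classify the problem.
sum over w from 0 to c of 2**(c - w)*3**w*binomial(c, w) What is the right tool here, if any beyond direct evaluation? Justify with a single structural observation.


Verdict: the binomial theorem — terms weighting binomial(c, w) against matched powers of 3 and 2 reassemble into (3 + 2)^c by the binomial theorem.


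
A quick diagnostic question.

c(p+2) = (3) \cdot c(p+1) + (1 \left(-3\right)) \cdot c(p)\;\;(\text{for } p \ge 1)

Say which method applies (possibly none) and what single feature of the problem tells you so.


Best approach: the characteristic-root method — this is the constant-coefficient homogeneous case — the whole solution in p reduces to a polynomial's roots.


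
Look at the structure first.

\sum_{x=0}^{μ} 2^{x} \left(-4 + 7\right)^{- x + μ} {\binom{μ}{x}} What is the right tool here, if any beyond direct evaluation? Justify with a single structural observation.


Method: the binomial theorem — the binomial coefficients weight matched powers of 2 and (-4 + 7), which is exactly the expansion of a binomial power.


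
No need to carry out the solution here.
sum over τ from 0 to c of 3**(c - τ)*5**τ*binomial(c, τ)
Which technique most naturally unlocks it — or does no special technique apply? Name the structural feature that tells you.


Best approach: the binomial theorem — binomial coefficients against complementary powers of 5 and 3: recognize the binomial expansion and resum.


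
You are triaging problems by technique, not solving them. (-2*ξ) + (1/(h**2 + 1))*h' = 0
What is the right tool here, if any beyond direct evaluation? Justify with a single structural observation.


Method: separation of variables — one side of the product carries the independent variable, the other the unknown — the textbook separation shape. The equation is exact as it stands too — a potential function exists — though separation reads the split structure directly.


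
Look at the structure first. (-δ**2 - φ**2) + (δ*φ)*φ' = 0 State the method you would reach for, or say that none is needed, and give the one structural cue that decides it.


Technique: the homogeneous substitution — the slope's numerator and denominator have matching total degree, so it depends only on φ/δ and the ratio substitution collapses it. This doubles as a Bernoulli equation in the unknown as written; the homogeneous route needs no setup at all.


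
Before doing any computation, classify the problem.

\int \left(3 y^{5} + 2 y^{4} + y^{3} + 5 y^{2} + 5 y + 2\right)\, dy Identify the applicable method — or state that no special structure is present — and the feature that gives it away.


Best approach: no special technique — nothing composite, nothing rational, nothing trigonometric — each constant-multiple power of y integrates by the power rule alone.


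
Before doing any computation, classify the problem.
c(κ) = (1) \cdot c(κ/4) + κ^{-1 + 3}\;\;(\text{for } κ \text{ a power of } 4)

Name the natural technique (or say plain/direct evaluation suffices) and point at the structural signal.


Best approach: the master substitution — the argument shrinks by the factor 4, so measure the index on a logarithmic scale and the recursion becomes a shift.


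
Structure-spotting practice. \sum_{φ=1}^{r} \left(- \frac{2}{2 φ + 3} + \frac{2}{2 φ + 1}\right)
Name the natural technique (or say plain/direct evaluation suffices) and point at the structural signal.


Diagnosis: telescoping — spot the paired structure — each term adds \frac{2}{2 φ + 1} and subtracts its successor value, which the next term restores: the definition of a telescoping chain.


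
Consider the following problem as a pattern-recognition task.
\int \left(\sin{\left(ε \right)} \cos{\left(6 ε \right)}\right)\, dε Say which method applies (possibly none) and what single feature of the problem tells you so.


Diagnosis: a trigonometric identity — \sin{\left(ε \right)} \cos{\left(6 ε \right)} is a beat pattern — rewrite the product as a sum of single-frequency waves before integrating.


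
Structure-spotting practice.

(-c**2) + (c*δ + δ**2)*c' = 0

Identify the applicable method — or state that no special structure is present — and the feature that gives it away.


Verdict: the homogeneous substitution — the slope's numerator and denominator share total degree; set v = c/δ and the equation drops to separable form. A Bernoulli substitution after rearrangement (possibly exchanging dependent and independent variable) is a fair alternative; the homogeneous route works on the equation as it stands.


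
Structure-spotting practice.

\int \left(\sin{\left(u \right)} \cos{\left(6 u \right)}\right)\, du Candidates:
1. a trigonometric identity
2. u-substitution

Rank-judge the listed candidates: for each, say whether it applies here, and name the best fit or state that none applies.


Best approach: a trigonometric identity — apply product-to-sum to \sin{\left(u \right)} \cos{\left(6 u \right)}: two clean single-angle terms replace one awkward product.
- a trigonometric identity: yes — fits the structure here.
- u-substitution — no subexpression of the integrand pairs with its own derivative as a factor — individual terms may offer their own substitutions, but any change of variable covering the whole integral would have to be constructed from outside the expression.


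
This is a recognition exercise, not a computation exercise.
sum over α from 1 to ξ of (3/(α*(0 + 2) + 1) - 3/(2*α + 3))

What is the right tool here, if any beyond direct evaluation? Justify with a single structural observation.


Method: telescoping — the summand is 3/(α*(0 + 2) + 1) minus the same expression shifted by one, so consecutive terms cancel in pairs.


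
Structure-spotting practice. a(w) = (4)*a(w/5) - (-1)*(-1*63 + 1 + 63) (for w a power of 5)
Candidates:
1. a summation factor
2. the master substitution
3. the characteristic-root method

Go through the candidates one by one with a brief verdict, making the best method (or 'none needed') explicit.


Diagnosis: the master substitution — the recursive call is at index w/5 rather than a shift, a divide-and-conquer shape — substituting w = 5^m linearizes it.
- a summation factor: a divided-index call is outside the fixed-shift first-order family a summation factor normalizes.
- the master substitution: applies; the problem has the shape this method handles.
- the characteristic-root method: a divided-index call is not the fixed-shift linear shape that characteristic roots solve.


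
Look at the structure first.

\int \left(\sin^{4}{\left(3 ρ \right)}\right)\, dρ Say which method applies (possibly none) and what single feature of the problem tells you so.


Best approach: a trigonometric identity — \sin^{4}{\left(3 ρ \right)} carries an even exponent — trade it for double-angle cosines before integrating.


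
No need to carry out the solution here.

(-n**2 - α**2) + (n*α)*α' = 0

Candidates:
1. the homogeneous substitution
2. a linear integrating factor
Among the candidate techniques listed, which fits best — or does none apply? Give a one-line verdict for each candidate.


Technique: the homogeneous substitution — the slope's numerator and denominator have matching total degree, so it depends only on α/n and the ratio substitution collapses it. A Bernoulli rewrite works here as the equation stands — the homogeneous substitution is the more immediate reading.
- the homogeneous substitution: applies; the problem has the shape this method handles.
- a linear integrating factor — the unknown enters nonlinearly (through a power, a denominator, or a transcendental function), which the linear integrating-factor recipe cannot absorb as-is — any repair would come from a preliminary substitution, not the factor.
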